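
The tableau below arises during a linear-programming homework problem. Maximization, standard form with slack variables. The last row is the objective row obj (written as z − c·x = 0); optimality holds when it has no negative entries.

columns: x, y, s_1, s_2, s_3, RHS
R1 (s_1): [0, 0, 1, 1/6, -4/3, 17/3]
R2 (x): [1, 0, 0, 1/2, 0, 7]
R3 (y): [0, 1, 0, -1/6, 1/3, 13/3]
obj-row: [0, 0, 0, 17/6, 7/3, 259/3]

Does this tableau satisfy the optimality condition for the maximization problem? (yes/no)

yes

Every obj-row coefficient is ≥ 0, so the tableau is optimal.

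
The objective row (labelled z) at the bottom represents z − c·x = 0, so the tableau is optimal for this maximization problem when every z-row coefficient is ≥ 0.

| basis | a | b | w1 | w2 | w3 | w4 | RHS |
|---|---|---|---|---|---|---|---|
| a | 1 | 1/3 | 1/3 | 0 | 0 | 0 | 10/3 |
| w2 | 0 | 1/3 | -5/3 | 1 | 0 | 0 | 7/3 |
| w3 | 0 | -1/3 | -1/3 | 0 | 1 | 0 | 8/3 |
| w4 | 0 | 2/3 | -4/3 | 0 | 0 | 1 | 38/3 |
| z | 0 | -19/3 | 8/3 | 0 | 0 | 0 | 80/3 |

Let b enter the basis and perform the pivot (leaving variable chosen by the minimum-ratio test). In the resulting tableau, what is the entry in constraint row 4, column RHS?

Ratio test on column b — row 1: (10/3)/(1/3) = 10; row 2: (7/3)/(1/3) = 7; row 3: entry -1/3 ≤ 0; row 4: (38/3)/(2/3) = 19. Minimum is 7 at row 2 (w2 leaves); pivot element 1/3.
Divide row 2 by 1/3; eliminate column b from the other rows.
Row 4 update in column RHS: 38/3 − (2/3)·7 = 8.

8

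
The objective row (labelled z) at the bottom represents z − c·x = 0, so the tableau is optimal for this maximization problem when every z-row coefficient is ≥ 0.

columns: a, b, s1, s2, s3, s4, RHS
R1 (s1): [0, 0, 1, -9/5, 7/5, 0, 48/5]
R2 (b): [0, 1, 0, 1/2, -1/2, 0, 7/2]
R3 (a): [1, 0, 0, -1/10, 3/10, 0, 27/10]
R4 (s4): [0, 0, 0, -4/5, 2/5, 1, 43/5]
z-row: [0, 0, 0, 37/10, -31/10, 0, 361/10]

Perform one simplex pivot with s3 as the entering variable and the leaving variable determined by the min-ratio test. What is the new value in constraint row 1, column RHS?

48/7

Ratio test on column s3 — row 1: (48/5)/(7/5) = 48/7; row 2: entry -1/2 ≤ 0; row 3: (27/10)/(3/10) = 9; row 4: (43/5)/(2/5) = 43/2. Minimum is 48/7 at row 1 (s1 leaves); pivot element 7/5.
Divide row 1 by 7/5; eliminate column s3 from the other rows.
In the new row 1, the RHS entry is the old entry divided by the pivot: (48/5)/(7/5) = 48/7.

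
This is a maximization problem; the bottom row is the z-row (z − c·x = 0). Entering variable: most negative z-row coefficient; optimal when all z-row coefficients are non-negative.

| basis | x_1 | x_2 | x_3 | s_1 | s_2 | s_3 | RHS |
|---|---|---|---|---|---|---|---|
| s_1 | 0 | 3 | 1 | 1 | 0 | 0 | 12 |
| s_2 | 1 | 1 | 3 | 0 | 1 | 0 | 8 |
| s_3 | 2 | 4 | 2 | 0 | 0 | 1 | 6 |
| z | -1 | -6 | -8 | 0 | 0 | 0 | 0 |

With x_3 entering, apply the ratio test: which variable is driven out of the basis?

Column x_3 entries and ratios — s_1: 12/1 = 12; s_2: 8/3 = 8/3; s_3: 6/2 = 3.
Smallest ratio is 8/3 in the row of s_2, so s_2 leaves.

s_2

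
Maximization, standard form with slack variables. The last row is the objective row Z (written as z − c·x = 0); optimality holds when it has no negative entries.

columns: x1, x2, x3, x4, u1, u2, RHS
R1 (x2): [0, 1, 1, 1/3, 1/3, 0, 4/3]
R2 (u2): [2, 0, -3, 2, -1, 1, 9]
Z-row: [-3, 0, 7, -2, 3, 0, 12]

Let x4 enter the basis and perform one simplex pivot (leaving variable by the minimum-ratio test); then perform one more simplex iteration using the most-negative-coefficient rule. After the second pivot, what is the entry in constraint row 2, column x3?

Ratio test on column x4 — row 1: (4/3)/(1/3) = 4; row 2: 9/2 = 9/2. Minimum is 4 at row 1 (x2 leaves); pivot element 1/3.
Divide row 1 by 1/3; eliminate column x4 from the other rows.
Second iteration: most negative Z-row entry is -3 in column x1, so x1 enters.
Ratio test on column x1 — row 1: entry 0 ≤ 0; row 2: 1/2 = 1/2. Minimum is 1/2 at row 2 (u2 leaves); pivot element 2.
Divide row 2 by 2; eliminate column x1 from the other rows.
After both pivots, the entry at constraint row 2, column x3 is -9/2.

-9/2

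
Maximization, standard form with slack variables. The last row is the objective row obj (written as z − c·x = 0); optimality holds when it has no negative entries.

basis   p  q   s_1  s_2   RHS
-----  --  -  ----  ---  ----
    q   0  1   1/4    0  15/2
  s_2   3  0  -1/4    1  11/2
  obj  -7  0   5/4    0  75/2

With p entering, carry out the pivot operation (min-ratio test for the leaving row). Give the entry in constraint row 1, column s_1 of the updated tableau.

1/4

Ratio test on column p — row 1: entry 0 ≤ 0; row 2: (11/2)/3 = 11/6. Minimum is 11/6 at row 2 (s_2 leaves); pivot element 3.
Divide row 2 by 3; eliminate column p from the other rows.
Row 1 update in column s_1: 1/4 − 0·(-1/12) = 1/4.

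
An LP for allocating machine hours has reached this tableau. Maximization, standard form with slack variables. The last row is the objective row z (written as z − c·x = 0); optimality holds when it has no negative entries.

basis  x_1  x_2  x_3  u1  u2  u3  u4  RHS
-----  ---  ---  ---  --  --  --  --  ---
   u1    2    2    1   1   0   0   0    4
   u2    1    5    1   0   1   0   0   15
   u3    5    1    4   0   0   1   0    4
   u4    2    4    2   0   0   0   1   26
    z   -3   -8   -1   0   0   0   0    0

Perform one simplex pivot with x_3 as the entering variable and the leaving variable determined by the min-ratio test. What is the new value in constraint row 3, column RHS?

Ratio test on column x_3 — row 1: 4/1 = 4; row 2: 15/1 = 15; row 3: 4/4 = 1; row 4: 26/2 = 13. Minimum is 1 at row 3 (u3 leaves); pivot element 4.
Divide row 3 by 4; eliminate column x_3 from the other rows.
In the new row 3, the RHS entry is the old entry divided by the pivot: 4/4 = 1.

1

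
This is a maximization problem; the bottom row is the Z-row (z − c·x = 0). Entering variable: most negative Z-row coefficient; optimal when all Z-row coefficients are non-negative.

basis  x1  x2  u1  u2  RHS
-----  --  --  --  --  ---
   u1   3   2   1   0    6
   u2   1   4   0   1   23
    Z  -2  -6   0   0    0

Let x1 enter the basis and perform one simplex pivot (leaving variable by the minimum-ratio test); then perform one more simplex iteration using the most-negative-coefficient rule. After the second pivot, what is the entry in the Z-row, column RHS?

Ratio test on column x1 — row 1: 6/3 = 2; row 2: 23/1 = 23. Minimum is 2 at row 1 (u1 leaves); pivot element 3.
Divide row 1 by 3; eliminate column x1 from the other rows.
Second iteration: most negative Z-row entry is -14/3 in column x2, so x2 enters.
Ratio test on column x2 — row 1: 2/(2/3) = 3; row 2: 21/(10/3) = 63/10. Minimum is 3 at row 1 (x1 leaves); pivot element 2/3.
Divide row 1 by 2/3; eliminate column x2 from the other rows.
After both pivots, the entry at the Z-row, column RHS is 18.

18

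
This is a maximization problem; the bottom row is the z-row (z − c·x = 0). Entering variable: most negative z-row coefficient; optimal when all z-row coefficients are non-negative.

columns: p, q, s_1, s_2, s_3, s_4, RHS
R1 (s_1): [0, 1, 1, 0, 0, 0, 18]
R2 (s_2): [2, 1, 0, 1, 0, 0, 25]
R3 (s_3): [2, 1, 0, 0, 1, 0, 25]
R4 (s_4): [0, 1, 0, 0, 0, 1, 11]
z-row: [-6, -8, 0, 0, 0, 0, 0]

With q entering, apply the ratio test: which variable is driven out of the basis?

Column q entries and ratios — s_1: 18/1 = 18; s_2: 25/1 = 25; s_3: 25/1 = 25; s_4: 11/1 = 11.
Smallest ratio is 11 in the row of s_4, so s_4 leaves.

s_4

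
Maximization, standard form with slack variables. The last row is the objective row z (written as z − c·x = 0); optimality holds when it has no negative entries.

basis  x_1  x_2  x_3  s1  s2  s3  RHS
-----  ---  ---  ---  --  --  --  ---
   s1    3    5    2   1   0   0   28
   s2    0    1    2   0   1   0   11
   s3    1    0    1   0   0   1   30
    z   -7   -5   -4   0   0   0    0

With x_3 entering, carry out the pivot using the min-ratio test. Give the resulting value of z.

22

Ratio test on column x_3 — row 1: 28/2 = 14; row 2: 11/2 = 11/2; row 3: 30/1 = 30. Minimum is 11/2 at row 2 (s2 leaves); pivot element 2.
Pivot on row 2; the z-row RHS becomes 0 − (-4)·(11/2) = 22.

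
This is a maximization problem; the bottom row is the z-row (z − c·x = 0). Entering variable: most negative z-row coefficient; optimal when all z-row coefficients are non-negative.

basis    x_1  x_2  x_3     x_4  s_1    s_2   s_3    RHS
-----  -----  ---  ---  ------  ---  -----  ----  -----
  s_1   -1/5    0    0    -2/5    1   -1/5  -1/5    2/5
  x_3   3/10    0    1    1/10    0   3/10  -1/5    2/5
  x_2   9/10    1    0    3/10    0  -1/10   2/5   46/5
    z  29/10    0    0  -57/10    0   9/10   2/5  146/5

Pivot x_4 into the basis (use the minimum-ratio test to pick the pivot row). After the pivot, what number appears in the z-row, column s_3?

-11

Ratio test on column x_4 — row 1: entry -2/5 ≤ 0; row 2: (2/5)/(1/10) = 4; row 3: (46/5)/(3/10) = 92/3. Minimum is 4 at row 2 (x_3 leaves); pivot element 1/10.
Divide row 2 by 1/10; eliminate column x_4 from the other rows.
z-row update in column s_3: 2/5 − (-57/10)·(-2) = -11.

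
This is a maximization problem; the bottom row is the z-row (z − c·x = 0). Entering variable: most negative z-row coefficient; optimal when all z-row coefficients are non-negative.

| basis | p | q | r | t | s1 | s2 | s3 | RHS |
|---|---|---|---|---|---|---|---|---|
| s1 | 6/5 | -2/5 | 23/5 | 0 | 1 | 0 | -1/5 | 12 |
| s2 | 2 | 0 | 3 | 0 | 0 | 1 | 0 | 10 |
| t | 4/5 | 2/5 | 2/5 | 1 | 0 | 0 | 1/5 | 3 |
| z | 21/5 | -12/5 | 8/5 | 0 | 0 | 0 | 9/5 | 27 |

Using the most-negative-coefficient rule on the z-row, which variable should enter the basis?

q

Negative z-row entries: q: -12/5.
The most negative is -12/5 in column q, so q enters.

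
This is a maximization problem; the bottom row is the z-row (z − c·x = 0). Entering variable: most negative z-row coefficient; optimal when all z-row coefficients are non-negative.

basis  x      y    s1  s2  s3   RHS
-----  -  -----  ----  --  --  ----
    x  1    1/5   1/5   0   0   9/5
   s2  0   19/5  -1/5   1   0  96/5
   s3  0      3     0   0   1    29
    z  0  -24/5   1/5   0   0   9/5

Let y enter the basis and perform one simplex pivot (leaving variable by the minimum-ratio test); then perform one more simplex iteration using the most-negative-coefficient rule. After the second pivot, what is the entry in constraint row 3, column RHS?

53/4

Ratio test on column y — row 1: (9/5)/(1/5) = 9; row 2: (96/5)/(19/5) = 96/19; row 3: 29/3 = 29/3. Minimum is 96/19 at row 2 (s2 leaves); pivot element 19/5.
Divide row 2 by 19/5; eliminate column y from the other rows.
Second iteration: most negative z-row entry is -1/19 in column s1, so s1 enters.
Ratio test on column s1 — row 1: (15/19)/(4/19) = 15/4; row 2: entry -1/19 ≤ 0; row 3: (263/19)/(3/19) = 263/3. Minimum is 15/4 at row 1 (x leaves); pivot element 4/19.
Divide row 1 by 4/19; eliminate column s1 from the other rows.
After both pivots, the entry at constraint row 3, column RHS is 53/4.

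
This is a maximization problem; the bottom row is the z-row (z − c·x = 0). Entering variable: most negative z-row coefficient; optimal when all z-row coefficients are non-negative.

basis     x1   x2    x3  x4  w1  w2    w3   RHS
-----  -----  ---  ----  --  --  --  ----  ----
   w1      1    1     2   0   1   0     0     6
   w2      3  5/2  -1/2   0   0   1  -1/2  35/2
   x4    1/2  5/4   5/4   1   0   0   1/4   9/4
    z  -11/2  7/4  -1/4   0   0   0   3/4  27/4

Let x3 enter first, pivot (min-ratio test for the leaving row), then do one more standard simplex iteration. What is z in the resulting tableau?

63/2

Ratio test on column x3 — row 1: 6/2 = 3; row 2: entry -1/2 ≤ 0; row 3: (9/4)/(5/4) = 9/5. Minimum is 9/5 at row 3 (x4 leaves); pivot element 5/4.
Pivot on row 3; the z-row RHS becomes 27/4 − (-1/4)·(9/5) = 36/5.
Next entering variable (most negative z-row entry -27/5): x1.
Ratio test on column x1 — row 1: (12/5)/(1/5) = 12; row 2: (92/5)/(16/5) = 23/4; row 3: (9/5)/(2/5) = 9/2. Minimum is 9/2 at row 3 (x3 leaves); pivot element 2/5.
After the second pivot the z-row RHS is 36/5 − (-27/5)·(9/2) = 63/2.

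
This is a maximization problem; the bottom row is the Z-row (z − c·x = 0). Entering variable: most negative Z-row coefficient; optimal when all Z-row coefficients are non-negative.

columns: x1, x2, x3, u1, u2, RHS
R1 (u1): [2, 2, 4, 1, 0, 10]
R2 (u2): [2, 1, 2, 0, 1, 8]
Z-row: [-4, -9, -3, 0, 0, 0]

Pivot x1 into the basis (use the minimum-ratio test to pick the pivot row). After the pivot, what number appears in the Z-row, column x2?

Ratio test on column x1 — row 1: 10/2 = 5; row 2: 8/2 = 4. Minimum is 4 at row 2 (u2 leaves); pivot element 2.
Divide row 2 by 2; eliminate column x1 from the other rows.
Z-row update in column x2: -9 − (-4)·(1/2) = -7.

-7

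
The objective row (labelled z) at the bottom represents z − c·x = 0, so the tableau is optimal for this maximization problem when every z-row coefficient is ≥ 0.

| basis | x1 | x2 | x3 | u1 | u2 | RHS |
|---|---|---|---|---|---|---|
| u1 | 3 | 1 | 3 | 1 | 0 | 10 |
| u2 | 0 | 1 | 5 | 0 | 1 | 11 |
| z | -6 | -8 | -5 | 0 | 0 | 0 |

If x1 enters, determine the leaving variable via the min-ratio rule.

Column x1 entries and ratios — u1: 10/3 = 10/3; u2: 0 ≤ 0, skip.
Smallest ratio is 10/3 in the row of u1, so u1 leaves.

u1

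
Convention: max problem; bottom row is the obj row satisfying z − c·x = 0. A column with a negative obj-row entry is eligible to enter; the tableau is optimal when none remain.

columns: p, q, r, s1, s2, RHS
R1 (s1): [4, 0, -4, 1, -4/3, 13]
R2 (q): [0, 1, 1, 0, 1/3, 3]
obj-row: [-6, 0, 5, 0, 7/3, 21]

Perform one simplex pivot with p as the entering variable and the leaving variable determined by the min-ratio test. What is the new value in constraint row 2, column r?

Ratio test on column p — row 1: 13/4 = 13/4; row 2: entry 0 ≤ 0. Minimum is 13/4 at row 1 (s1 leaves); pivot element 4.
Divide row 1 by 4; eliminate column p from the other rows.
Row 2 update in column r: 1 − 0·(-1) = 1.

1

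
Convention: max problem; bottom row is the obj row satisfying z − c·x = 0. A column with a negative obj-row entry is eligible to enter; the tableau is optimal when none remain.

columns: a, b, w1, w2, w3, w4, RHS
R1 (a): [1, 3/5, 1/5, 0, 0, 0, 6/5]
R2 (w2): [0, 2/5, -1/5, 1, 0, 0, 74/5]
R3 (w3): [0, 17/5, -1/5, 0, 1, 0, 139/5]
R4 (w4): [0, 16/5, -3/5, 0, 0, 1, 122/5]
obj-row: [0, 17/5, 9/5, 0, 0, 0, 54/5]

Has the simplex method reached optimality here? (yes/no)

Every obj-row coefficient is ≥ 0, so the tableau is optimal.

yes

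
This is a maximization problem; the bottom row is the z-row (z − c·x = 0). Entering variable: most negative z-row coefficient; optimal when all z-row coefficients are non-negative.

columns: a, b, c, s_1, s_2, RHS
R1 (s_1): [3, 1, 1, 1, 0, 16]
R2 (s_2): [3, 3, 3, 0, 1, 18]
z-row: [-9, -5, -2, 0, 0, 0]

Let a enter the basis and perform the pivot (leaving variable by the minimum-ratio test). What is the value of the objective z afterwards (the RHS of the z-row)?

Ratio test on column a — row 1: 16/3 = 16/3; row 2: 18/3 = 6. Minimum is 16/3 at row 1 (s_1 leaves); pivot element 3.
Pivot on row 1; the z-row RHS becomes 0 − (-9)·(16/3) = 48.

48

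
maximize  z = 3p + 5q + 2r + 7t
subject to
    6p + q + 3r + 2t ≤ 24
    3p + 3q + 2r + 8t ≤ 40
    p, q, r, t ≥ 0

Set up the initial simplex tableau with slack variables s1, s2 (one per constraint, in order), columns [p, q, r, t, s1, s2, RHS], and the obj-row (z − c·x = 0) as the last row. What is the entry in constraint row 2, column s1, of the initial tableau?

Slack s1 belongs to constraint 1; its column is the unit vector e_1, so the entry in row 2 is 0.

0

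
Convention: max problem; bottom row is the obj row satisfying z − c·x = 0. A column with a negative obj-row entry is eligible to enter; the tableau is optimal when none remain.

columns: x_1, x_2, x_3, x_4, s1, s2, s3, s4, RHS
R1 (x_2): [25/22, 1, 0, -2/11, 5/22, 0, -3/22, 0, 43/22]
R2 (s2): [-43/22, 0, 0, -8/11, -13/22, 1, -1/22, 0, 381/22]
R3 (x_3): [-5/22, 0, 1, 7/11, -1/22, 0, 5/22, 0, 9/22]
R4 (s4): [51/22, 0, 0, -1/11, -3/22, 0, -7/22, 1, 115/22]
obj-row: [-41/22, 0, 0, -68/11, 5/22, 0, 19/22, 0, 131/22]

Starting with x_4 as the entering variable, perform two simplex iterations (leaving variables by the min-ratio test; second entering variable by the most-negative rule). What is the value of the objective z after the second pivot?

89/5

Ratio test on column x_4 — row 1: entry -2/11 ≤ 0; row 2: entry -8/11 ≤ 0; row 3: (9/22)/(7/11) = 9/14; row 4: entry -1/11 ≤ 0. Minimum is 9/14 at row 3 (x_3 leaves); pivot element 7/11.
Pivot on row 3; the obj-row RHS becomes 131/22 − (-68/11)·(9/14) = 139/14.
Next entering variable (most negative obj-row entry -57/14): x_1.
Ratio test on column x_1 — row 1: (29/14)/(15/14) = 29/15; row 2: entry -31/14 ≤ 0; row 3: entry -5/14 ≤ 0; row 4: (37/7)/(16/7) = 37/16. Minimum is 29/15 at row 1 (x_2 leaves); pivot element 15/14.
After the second pivot the obj-row RHS is 139/14 − (-57/14)·(29/15) = 89/5.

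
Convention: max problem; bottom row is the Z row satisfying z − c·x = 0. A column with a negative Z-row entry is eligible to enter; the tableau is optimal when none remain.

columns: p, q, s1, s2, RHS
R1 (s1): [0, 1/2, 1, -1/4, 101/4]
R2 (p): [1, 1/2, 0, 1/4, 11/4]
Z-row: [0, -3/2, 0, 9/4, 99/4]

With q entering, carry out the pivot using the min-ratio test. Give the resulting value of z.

Ratio test on column q — row 1: (101/4)/(1/2) = 101/2; row 2: (11/4)/(1/2) = 11/2. Minimum is 11/2 at row 2 (p leaves); pivot element 1/2.
Pivot on row 2; the Z-row RHS becomes 99/4 − (-3/2)·(11/2) = 33.

33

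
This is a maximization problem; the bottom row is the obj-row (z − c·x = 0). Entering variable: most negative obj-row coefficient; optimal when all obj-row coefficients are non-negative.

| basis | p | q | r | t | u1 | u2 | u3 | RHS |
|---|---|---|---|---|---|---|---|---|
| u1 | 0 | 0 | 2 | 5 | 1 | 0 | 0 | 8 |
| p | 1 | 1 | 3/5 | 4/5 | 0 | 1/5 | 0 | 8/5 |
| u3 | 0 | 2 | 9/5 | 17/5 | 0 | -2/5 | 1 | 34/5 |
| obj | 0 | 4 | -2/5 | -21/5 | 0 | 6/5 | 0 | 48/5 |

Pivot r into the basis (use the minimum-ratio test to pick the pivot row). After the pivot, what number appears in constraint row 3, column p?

-3

Ratio test on column r — row 1: 8/2 = 4; row 2: (8/5)/(3/5) = 8/3; row 3: (34/5)/(9/5) = 34/9. Minimum is 8/3 at row 2 (p leaves); pivot element 3/5.
Divide row 2 by 3/5; eliminate column r from the other rows.
Row 3 update in column p: 0 − (9/5)·(5/3) = -3.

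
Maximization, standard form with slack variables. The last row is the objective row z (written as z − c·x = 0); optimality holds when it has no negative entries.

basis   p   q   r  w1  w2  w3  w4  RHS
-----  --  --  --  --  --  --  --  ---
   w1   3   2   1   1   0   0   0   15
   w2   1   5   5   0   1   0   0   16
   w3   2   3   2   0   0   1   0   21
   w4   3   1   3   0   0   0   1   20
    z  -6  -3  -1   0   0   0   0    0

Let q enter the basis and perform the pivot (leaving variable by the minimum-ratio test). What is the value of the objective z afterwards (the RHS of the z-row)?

Ratio test on column q — row 1: 15/2 = 15/2; row 2: 16/5 = 16/5; row 3: 21/3 = 7; row 4: 20/1 = 20. Minimum is 16/5 at row 2 (w2 leaves); pivot element 5.
Pivot on row 2; the z-row RHS becomes 0 − (-3)·(16/5) = 48/5.

48/5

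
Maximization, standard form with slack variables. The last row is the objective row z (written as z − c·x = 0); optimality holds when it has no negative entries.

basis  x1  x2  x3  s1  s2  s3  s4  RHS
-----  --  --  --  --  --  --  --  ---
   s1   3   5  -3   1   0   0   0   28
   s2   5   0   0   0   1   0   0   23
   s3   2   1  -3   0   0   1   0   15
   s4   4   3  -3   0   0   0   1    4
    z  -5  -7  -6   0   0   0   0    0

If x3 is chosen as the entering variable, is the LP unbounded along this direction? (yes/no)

yes

Every constraint-row entry in column x3 is ≤ 0, so increasing x3 is unbounded.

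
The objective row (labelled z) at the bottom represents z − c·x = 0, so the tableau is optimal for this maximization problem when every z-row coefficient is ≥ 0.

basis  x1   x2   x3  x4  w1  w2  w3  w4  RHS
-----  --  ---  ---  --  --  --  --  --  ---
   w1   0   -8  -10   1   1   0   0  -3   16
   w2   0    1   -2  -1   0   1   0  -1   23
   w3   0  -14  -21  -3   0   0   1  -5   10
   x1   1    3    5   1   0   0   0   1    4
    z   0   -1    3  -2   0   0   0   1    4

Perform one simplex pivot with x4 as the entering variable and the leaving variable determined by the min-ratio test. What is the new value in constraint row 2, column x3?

3

Ratio test on column x4 — row 1: 16/1 = 16; row 2: entry -1 ≤ 0; row 3: entry -3 ≤ 0; row 4: 4/1 = 4. Minimum is 4 at row 4 (x1 leaves); pivot element 1.
Divide row 4 by 1; eliminate column x4 from the other rows.
Row 2 update in column x3: -2 − (-1)·5 = 3.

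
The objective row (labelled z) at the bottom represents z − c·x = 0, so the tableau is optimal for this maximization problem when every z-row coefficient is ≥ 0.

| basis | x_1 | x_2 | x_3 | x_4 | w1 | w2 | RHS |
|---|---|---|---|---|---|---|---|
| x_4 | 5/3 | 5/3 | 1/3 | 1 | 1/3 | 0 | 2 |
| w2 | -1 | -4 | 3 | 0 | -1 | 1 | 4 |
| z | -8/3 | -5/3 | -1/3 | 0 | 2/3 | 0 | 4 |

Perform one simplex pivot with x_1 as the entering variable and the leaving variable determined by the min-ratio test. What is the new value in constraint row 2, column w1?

Ratio test on column x_1 — row 1: 2/(5/3) = 6/5; row 2: entry -1 ≤ 0. Minimum is 6/5 at row 1 (x_4 leaves); pivot element 5/3.
Divide row 1 by 5/3; eliminate column x_1 from the other rows.
Row 2 update in column w1: -1 − (-1)·(1/5) = -4/5.

-4/5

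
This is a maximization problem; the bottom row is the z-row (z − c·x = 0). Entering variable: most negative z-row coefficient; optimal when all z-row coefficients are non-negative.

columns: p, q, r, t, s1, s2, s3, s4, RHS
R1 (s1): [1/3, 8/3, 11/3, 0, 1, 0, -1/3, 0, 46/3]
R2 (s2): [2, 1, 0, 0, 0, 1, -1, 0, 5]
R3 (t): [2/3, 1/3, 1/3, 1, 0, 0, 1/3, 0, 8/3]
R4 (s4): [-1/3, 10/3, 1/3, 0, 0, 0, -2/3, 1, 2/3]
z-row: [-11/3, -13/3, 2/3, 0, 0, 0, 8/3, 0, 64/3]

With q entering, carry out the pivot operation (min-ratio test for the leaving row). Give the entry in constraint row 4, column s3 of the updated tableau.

Ratio test on column q — row 1: (46/3)/(8/3) = 23/4; row 2: 5/1 = 5; row 3: (8/3)/(1/3) = 8; row 4: (2/3)/(10/3) = 1/5. Minimum is 1/5 at row 4 (s4 leaves); pivot element 10/3.
Divide row 4 by 10/3; eliminate column q from the other rows.
In the new row 4, the s3 entry is the old entry divided by the pivot: (-2/3)/(10/3) = -1/5.

-1/5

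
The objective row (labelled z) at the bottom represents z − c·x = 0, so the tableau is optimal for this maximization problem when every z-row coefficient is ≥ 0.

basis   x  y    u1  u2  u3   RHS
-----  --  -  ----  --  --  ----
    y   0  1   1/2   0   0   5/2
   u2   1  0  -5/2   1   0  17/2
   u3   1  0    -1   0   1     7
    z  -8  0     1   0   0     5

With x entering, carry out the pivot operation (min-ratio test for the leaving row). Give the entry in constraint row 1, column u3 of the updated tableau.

Ratio test on column x — row 1: entry 0 ≤ 0; row 2: (17/2)/1 = 17/2; row 3: 7/1 = 7. Minimum is 7 at row 3 (u3 leaves); pivot element 1.
Divide row 3 by 1; eliminate column x from the other rows.
Row 1 update in column u3: 0 − 0·1 = 0.

0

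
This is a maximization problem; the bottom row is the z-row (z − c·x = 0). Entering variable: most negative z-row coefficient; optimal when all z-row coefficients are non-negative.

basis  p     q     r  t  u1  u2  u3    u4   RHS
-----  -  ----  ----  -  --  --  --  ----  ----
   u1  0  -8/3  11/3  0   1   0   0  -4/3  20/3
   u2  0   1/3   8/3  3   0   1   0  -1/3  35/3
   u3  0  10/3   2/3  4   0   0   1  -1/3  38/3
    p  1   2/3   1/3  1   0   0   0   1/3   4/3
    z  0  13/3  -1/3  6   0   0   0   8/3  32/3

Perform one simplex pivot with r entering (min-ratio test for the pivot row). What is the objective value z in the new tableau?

124/11

Ratio test on column r — row 1: (20/3)/(11/3) = 20/11; row 2: (35/3)/(8/3) = 35/8; row 3: (38/3)/(2/3) = 19; row 4: (4/3)/(1/3) = 4. Minimum is 20/11 at row 1 (u1 leaves); pivot element 11/3.
Pivot on row 1; the z-row RHS becomes 32/3 − (-1/3)·(20/11) = 124/11.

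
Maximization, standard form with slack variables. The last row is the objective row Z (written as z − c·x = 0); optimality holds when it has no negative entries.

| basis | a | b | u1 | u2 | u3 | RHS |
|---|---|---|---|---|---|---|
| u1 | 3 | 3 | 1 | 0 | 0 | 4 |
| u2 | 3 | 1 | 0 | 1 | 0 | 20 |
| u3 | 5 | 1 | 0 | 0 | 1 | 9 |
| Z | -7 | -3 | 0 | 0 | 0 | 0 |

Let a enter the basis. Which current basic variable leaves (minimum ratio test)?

u1

Column a entries and ratios — u1: 4/3 = 4/3; u2: 20/3 = 20/3; u3: 9/5 = 9/5.
Smallest ratio is 4/3 in the row of u1, so u1 leaves.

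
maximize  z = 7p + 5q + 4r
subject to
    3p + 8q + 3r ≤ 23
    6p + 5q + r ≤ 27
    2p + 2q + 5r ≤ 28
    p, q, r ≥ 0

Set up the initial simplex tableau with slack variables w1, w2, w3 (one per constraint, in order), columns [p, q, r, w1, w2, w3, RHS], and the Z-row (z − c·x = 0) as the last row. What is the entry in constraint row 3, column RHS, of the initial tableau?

28

The RHS of constraint 3 is b_3 = 28.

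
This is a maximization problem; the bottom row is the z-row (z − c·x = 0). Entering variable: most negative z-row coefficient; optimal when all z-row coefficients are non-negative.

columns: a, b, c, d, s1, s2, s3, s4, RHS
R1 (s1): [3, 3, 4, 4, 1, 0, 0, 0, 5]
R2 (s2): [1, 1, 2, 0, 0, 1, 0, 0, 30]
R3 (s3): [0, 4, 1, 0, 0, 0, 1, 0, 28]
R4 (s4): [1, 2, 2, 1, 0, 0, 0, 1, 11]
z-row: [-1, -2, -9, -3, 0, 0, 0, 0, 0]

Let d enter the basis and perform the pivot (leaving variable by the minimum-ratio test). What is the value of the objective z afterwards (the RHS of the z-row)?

Ratio test on column d — row 1: 5/4 = 5/4; row 2: entry 0 ≤ 0; row 3: entry 0 ≤ 0; row 4: 11/1 = 11. Minimum is 5/4 at row 1 (s1 leaves); pivot element 4.
Pivot on row 1; the z-row RHS becomes 0 − (-3)·(5/4) = 15/4.

15/4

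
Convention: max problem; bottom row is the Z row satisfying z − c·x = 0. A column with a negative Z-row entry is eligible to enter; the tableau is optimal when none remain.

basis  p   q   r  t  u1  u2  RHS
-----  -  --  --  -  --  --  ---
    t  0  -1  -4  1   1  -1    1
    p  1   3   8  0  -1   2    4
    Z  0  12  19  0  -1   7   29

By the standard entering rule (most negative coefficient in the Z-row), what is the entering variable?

Negative Z-row entries: u1: -1.
The most negative is -1 in column u1, so u1 enters.

u1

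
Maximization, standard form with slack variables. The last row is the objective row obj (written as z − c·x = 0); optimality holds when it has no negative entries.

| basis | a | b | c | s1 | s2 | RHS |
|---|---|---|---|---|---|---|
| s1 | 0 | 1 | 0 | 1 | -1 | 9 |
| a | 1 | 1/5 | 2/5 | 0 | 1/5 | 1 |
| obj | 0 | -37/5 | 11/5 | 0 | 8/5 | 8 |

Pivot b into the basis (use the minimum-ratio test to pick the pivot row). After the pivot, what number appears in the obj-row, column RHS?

Ratio test on column b — row 1: 9/1 = 9; row 2: 1/(1/5) = 5. Minimum is 5 at row 2 (a leaves); pivot element 1/5.
Divide row 2 by 1/5; eliminate column b from the other rows.
obj-row update in column RHS: 8 − (-37/5)·5 = 45.

45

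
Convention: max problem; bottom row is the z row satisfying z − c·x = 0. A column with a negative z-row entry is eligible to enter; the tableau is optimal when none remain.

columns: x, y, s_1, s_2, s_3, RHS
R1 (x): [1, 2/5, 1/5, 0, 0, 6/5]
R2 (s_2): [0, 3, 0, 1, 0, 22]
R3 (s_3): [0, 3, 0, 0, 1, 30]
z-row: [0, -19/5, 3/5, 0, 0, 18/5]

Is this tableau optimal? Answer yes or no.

no

The z-row has a negative entry -19/5 in column y, so it is not optimal.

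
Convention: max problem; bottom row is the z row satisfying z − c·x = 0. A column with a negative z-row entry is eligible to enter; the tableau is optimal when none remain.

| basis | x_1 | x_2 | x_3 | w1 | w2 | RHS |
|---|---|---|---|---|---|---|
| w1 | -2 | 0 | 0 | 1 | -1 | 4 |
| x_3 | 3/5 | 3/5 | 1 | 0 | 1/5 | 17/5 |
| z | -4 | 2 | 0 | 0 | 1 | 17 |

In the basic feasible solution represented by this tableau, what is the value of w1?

w1 is basic (row 1); its value is the RHS of that row, 4.

4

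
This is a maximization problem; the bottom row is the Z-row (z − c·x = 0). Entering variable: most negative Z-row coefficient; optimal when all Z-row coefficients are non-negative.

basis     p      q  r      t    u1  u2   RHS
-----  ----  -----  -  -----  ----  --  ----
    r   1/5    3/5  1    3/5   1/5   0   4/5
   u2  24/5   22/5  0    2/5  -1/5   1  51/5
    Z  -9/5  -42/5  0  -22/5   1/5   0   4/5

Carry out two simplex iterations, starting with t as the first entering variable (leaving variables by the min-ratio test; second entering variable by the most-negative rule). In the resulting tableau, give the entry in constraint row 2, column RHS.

Ratio test on column t — row 1: (4/5)/(3/5) = 4/3; row 2: (51/5)/(2/5) = 51/2. Minimum is 4/3 at row 1 (r leaves); pivot element 3/5.
Divide row 1 by 3/5; eliminate column t from the other rows.
Second iteration: most negative Z-row entry is -4 in column q, so q enters.
Ratio test on column q — row 1: (4/3)/1 = 4/3; row 2: (29/3)/4 = 29/12. Minimum is 4/3 at row 1 (t leaves); pivot element 1.
Divide row 1 by 1; eliminate column q from the other rows.
After both pivots, the entry at constraint row 2, column RHS is 13/3.

13/3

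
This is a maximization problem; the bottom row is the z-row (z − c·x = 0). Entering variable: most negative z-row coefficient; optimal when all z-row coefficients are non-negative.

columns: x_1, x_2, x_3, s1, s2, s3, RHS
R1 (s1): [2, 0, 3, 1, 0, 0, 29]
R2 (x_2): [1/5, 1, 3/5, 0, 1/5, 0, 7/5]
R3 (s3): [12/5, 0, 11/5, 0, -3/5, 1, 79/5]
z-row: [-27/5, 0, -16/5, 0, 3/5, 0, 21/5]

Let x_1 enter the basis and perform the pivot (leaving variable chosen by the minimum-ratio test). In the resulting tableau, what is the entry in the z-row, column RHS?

Ratio test on column x_1 — row 1: 29/2 = 29/2; row 2: (7/5)/(1/5) = 7; row 3: (79/5)/(12/5) = 79/12. Minimum is 79/12 at row 3 (s3 leaves); pivot element 12/5.
Divide row 3 by 12/5; eliminate column x_1 from the other rows.
z-row update in column RHS: 21/5 − (-27/5)·(79/12) = 159/4.

159/4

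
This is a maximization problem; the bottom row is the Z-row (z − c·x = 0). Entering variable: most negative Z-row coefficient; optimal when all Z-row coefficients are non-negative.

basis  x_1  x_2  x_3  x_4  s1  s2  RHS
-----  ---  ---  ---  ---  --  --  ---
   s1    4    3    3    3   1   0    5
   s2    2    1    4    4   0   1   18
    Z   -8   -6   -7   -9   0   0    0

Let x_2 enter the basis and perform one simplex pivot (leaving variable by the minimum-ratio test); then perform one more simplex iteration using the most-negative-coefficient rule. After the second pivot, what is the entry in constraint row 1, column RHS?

Ratio test on column x_2 — row 1: 5/3 = 5/3; row 2: 18/1 = 18. Minimum is 5/3 at row 1 (s1 leaves); pivot element 3.
Divide row 1 by 3; eliminate column x_2 from the other rows.
Second iteration: most negative Z-row entry is -3 in column x_4, so x_4 enters.
Ratio test on column x_4 — row 1: (5/3)/1 = 5/3; row 2: (49/3)/3 = 49/9. Minimum is 5/3 at row 1 (x_2 leaves); pivot element 1.
Divide row 1 by 1; eliminate column x_4 from the other rows.
After both pivots, the entry at constraint row 1, column RHS is 5/3.

5/3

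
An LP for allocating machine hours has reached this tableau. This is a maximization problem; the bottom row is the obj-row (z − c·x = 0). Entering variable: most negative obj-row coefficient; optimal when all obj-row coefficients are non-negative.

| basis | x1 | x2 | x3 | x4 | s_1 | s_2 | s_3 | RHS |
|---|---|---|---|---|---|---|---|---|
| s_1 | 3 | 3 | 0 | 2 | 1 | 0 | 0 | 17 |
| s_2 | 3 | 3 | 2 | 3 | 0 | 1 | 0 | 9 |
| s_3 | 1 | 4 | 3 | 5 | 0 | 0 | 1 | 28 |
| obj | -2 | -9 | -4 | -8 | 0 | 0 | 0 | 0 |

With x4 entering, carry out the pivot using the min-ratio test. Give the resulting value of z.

Ratio test on column x4 — row 1: 17/2 = 17/2; row 2: 9/3 = 3; row 3: 28/5 = 28/5. Minimum is 3 at row 2 (s_2 leaves); pivot element 3.
Pivot on row 2; the obj-row RHS becomes 0 − (-8)·3 = 24.

24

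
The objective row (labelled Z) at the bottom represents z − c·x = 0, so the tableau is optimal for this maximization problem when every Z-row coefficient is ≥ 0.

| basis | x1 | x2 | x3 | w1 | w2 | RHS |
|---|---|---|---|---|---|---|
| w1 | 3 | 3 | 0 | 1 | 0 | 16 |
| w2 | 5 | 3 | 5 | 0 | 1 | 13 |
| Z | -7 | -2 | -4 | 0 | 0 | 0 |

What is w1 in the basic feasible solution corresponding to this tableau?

16

w1 is basic (row 1); its value is the RHS of that row, 16.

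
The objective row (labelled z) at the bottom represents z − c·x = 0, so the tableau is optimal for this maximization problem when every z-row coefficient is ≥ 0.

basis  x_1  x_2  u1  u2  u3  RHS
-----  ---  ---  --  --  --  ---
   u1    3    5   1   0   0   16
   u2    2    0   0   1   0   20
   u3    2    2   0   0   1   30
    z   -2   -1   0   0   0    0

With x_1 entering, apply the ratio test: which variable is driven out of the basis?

Column x_1 entries and ratios — u1: 16/3 = 16/3; u2: 20/2 = 10; u3: 30/2 = 15.
Smallest ratio is 16/3 in the row of u1, so u1 leaves.

u1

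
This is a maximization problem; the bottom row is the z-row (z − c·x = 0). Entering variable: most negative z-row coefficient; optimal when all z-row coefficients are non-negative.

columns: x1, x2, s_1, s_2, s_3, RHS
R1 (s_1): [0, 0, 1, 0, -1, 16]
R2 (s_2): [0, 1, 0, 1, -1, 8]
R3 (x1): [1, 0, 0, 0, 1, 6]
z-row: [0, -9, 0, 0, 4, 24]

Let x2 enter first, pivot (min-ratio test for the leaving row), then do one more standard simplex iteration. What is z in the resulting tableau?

Ratio test on column x2 — row 1: entry 0 ≤ 0; row 2: 8/1 = 8; row 3: entry 0 ≤ 0. Minimum is 8 at row 2 (s_2 leaves); pivot element 1.
Pivot on row 2; the z-row RHS becomes 24 − (-9)·8 = 96.
Next entering variable (most negative z-row entry -5): s_3.
Ratio test on column s_3 — row 1: entry -1 ≤ 0; row 2: entry -1 ≤ 0; row 3: 6/1 = 6. Minimum is 6 at row 3 (x1 leaves); pivot element 1.
After the second pivot the z-row RHS is 96 − (-5)·6 = 126.

126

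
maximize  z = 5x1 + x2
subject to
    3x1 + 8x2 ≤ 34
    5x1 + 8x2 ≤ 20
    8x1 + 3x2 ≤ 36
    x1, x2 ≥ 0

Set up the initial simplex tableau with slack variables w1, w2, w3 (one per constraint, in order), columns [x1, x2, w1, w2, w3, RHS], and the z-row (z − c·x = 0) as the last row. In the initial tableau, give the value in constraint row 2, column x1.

5

Constraint 2 has coefficient 5 on x1.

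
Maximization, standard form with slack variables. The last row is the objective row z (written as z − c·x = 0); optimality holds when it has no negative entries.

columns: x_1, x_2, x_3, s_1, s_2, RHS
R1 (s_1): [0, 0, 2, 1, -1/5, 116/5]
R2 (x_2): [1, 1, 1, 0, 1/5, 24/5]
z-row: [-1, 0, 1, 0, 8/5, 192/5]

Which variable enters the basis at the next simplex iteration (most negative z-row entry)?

x_1

Negative z-row entries: x_1: -1.
The most negative is -1 in column x_1, so x_1 enters.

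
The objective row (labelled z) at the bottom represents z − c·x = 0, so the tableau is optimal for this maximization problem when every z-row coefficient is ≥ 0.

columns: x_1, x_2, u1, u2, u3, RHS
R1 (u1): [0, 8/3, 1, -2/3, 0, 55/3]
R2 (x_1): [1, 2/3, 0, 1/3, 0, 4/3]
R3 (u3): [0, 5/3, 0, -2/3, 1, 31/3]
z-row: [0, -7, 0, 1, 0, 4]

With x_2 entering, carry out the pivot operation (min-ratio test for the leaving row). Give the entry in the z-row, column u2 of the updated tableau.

9/2

Ratio test on column x_2 — row 1: (55/3)/(8/3) = 55/8; row 2: (4/3)/(2/3) = 2; row 3: (31/3)/(5/3) = 31/5. Minimum is 2 at row 2 (x_1 leaves); pivot element 2/3.
Divide row 2 by 2/3; eliminate column x_2 from the other rows.
z-row update in column u2: 1 − (-7)·(1/2) = 9/2.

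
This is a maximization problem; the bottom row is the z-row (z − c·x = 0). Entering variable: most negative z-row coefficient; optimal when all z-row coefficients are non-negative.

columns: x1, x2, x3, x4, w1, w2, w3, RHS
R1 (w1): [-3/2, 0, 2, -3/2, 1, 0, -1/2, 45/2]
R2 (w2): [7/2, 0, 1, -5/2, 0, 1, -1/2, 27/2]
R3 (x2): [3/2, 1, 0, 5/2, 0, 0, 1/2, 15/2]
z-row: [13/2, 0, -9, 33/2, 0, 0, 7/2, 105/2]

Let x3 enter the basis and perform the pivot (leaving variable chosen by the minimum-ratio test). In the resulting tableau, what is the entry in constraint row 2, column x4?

-7/4

Ratio test on column x3 — row 1: (45/2)/2 = 45/4; row 2: (27/2)/1 = 27/2; row 3: entry 0 ≤ 0. Minimum is 45/4 at row 1 (w1 leaves); pivot element 2.
Divide row 1 by 2; eliminate column x3 from the other rows.
Row 2 update in column x4: -5/2 − 1·(-3/4) = -7/4.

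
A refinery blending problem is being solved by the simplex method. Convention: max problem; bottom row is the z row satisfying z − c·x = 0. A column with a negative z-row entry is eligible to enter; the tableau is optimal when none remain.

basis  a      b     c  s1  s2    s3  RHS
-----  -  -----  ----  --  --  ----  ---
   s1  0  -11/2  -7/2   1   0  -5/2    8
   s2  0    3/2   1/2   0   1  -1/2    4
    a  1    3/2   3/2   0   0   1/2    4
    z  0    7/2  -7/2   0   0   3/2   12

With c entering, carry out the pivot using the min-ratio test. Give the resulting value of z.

Ratio test on column c — row 1: entry -7/2 ≤ 0; row 2: 4/(1/2) = 8; row 3: 4/(3/2) = 8/3. Minimum is 8/3 at row 3 (a leaves); pivot element 3/2.
Pivot on row 3; the z-row RHS becomes 12 − (-7/2)·(8/3) = 64/3.

64/3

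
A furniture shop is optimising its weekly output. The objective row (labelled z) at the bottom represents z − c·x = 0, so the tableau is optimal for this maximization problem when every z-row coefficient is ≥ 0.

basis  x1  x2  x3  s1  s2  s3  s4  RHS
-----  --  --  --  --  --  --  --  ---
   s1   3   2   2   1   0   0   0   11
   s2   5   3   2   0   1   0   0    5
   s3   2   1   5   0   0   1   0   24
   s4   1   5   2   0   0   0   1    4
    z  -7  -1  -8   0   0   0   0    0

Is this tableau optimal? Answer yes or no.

The z-row has a negative entry -8 in column x3, so it is not optimal.

no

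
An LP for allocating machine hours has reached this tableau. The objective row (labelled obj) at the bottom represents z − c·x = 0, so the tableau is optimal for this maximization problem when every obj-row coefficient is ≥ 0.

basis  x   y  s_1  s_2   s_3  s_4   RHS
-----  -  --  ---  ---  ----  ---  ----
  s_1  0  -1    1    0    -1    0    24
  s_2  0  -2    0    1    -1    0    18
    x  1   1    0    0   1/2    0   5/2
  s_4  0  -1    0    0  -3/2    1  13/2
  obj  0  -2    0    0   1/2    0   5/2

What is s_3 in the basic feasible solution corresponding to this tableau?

0

s_3 is not in the basis, so in the current basic feasible solution s_3 = 0.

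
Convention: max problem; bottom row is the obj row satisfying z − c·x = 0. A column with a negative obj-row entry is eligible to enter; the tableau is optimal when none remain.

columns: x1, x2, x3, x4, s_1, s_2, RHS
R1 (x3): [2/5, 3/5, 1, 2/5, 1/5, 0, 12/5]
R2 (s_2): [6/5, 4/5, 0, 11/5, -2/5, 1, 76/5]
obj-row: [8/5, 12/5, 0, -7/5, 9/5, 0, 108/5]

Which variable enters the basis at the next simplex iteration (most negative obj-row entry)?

Negative obj-row entries: x4: -7/5.
The most negative is -7/5 in column x4, so x4 enters.

x4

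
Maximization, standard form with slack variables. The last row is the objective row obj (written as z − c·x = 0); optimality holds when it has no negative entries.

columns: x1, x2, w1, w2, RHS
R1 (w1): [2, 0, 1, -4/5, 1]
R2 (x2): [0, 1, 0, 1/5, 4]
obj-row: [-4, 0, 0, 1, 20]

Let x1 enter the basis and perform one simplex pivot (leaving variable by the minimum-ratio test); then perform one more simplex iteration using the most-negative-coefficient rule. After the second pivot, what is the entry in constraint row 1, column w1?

Ratio test on column x1 — row 1: 1/2 = 1/2; row 2: entry 0 ≤ 0. Minimum is 1/2 at row 1 (w1 leaves); pivot element 2.
Divide row 1 by 2; eliminate column x1 from the other rows.
Second iteration: most negative obj-row entry is -3/5 in column w2, so w2 enters.
Ratio test on column w2 — row 1: entry -2/5 ≤ 0; row 2: 4/(1/5) = 20. Minimum is 20 at row 2 (x2 leaves); pivot element 1/5.
Divide row 2 by 1/5; eliminate column w2 from the other rows.
After both pivots, the entry at constraint row 1, column w1 is 1/2.

1/2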